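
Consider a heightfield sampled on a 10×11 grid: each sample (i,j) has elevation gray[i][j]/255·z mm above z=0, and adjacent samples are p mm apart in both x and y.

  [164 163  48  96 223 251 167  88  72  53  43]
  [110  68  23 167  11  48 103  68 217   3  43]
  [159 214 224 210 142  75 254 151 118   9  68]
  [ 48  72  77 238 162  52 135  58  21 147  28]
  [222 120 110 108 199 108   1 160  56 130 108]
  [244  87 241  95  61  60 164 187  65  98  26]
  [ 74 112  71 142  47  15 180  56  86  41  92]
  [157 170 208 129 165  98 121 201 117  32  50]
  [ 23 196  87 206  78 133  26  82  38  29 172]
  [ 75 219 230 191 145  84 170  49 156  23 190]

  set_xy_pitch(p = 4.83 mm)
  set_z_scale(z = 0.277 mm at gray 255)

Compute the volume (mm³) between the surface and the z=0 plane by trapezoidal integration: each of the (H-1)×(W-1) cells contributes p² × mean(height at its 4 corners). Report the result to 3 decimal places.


256.634

height_mm = gray/255 × 0.277; cell vol = 4.83² × mean(4 corners)
unit = 4.83² × 0.277 / (4×255) = 0.0063354 mm³ per gray-sum
row 0: Σ corner-gray over 10 cells = 4098  → 25.9625
row 1: Σ corner-gray over 10 cells = 4590  → 29.0795
row 2: Σ corner-gray over 10 cells = 5021  → 31.8100
row 3: Σ corner-gray over 10 cells = 4314  → 27.3309
row 4: Σ corner-gray over 10 cells = 4700  → 29.7764
row 5: Σ corner-gray over 10 cells = 4052  → 25.6710
row 6: Σ corner-gray over 10 cells = 4355  → 27.5907
row 7: Σ corner-gray over 10 cells = 4634  → 29.3582
row 8: Σ corner-gray over 10 cells = 4744  → 30.0551
Σ rows: total corner-gray = 40508  → 256.6343 mm³


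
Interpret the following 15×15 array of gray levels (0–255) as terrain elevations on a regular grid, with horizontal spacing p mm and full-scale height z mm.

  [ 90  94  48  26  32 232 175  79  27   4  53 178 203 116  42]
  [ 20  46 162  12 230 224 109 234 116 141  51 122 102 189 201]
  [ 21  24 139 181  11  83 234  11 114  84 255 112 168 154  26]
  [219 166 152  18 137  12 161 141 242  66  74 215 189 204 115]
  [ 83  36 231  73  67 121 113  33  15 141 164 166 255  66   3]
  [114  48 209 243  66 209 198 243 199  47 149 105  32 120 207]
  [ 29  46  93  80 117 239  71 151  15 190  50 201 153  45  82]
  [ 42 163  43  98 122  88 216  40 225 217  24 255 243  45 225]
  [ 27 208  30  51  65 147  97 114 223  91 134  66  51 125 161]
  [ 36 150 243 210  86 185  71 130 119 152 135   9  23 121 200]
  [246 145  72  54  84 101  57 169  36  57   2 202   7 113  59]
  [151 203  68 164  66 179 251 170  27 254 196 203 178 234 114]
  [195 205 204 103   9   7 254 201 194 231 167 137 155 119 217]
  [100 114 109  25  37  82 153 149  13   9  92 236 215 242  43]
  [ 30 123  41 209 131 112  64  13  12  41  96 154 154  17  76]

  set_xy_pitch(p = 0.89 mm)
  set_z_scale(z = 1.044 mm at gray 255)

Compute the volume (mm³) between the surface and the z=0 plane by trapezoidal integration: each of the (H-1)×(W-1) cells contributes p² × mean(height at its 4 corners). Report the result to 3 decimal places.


height_mm = gray/255 × 1.044; cell vol = 0.89² × mean(4 corners)
unit = 0.89² × 1.044 / (4×255) = 0.000810738 mm³ per gray-sum
row 0: Σ corner-gray over 14 cells = 6363  → 5.1587
row 1: Σ corner-gray over 14 cells = 6884  → 5.5811
row 2: Σ corner-gray over 14 cells = 7075  → 5.7360
row 3: Σ corner-gray over 14 cells = 6936  → 5.6233
row 4: Σ corner-gray over 14 cells = 7105  → 5.7603
row 5: Σ corner-gray over 14 cells = 7070  → 5.7319
row 6: Σ corner-gray over 14 cells = 6838  → 5.5438
row 7: Σ corner-gray over 14 cells = 6817  → 5.5268
row 8: Σ corner-gray over 14 cells = 6496  → 5.2666
row 9: Σ corner-gray over 14 cells = 6007  → 4.8701
row 10: Σ corner-gray over 14 cells = 7154  → 5.8000
row 11: Σ corner-gray over 14 cells = 9035  → 7.3250
row 12: Σ corner-gray over 14 cells = 7479  → 6.0635
row 13: Σ corner-gray over 14 cells = 5535  → 4.4874
Σ rows: total corner-gray = 96794  → 78.4745 mm³

78.475


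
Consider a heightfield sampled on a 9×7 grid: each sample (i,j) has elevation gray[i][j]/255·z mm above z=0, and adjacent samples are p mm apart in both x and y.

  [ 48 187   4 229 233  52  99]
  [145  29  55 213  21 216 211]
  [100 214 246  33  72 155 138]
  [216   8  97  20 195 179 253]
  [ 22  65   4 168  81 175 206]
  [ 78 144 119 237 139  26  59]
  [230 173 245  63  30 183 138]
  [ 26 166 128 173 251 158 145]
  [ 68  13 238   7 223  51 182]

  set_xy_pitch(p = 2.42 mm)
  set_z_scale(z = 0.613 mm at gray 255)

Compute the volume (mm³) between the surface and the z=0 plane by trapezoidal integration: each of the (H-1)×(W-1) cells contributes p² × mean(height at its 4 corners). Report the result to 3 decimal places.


height_mm = gray/255 × 0.613; cell vol = 2.42² × mean(4 corners)
unit = 2.42² × 0.613 / (4×255) = 0.00351958 mm³ per gray-sum
row 0: Σ corner-gray over 6 cells = 2981  → 10.4919
row 1: Σ corner-gray over 6 cells = 3102  → 10.9177
row 2: Σ corner-gray over 6 cells = 3145  → 11.0691
row 3: Σ corner-gray over 6 cells = 2681  → 9.4360
row 4: Σ corner-gray over 6 cells = 2681  → 9.4360
row 5: Σ corner-gray over 6 cells = 3223  → 11.3436
row 6: Σ corner-gray over 6 cells = 3679  → 12.9485
row 7: Σ corner-gray over 6 cells = 3237  → 11.3929
Σ rows: total corner-gray = 24729  → 87.0357 mm³

87.036


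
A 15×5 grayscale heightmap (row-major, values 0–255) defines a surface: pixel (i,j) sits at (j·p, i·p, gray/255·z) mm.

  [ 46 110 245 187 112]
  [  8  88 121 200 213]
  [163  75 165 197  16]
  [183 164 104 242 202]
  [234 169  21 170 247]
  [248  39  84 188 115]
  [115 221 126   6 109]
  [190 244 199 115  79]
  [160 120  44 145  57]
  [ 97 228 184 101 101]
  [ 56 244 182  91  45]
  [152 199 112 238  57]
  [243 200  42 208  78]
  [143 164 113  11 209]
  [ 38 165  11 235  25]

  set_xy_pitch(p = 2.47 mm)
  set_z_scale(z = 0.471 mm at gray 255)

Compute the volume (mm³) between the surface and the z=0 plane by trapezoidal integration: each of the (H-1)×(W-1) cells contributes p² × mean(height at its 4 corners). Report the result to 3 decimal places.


height_mm = gray/255 × 0.471; cell vol = 2.47² × mean(4 corners)
unit = 2.47² × 0.471 / (4×255) = 0.00281718 mm³ per gray-sum
row 0: Σ corner-gray over 4 cells = 2281  → 6.4260
row 1: Σ corner-gray over 4 cells = 2092  → 5.8935
row 2: Σ corner-gray over 4 cells = 2458  → 6.9246
row 3: Σ corner-gray over 4 cells = 2606  → 7.3416
row 4: Σ corner-gray over 4 cells = 2186  → 6.1584
row 5: Σ corner-gray over 4 cells = 1915  → 5.3949
row 6: Σ corner-gray over 4 cells = 2315  → 6.5218
row 7: Σ corner-gray over 4 cells = 2220  → 6.2541
row 8: Σ corner-gray over 4 cells = 2059  → 5.8006
row 9: Σ corner-gray over 4 cells = 2359  → 6.6457
row 10: Σ corner-gray over 4 cells = 2442  → 6.8796
row 11: Σ corner-gray over 4 cells = 2528  → 7.1218
row 12: Σ corner-gray over 4 cells = 2149  → 6.0541
row 13: Σ corner-gray over 4 cells = 1813  → 5.1075
Σ rows: total corner-gray = 31423  → 88.5243 mm³

88.524


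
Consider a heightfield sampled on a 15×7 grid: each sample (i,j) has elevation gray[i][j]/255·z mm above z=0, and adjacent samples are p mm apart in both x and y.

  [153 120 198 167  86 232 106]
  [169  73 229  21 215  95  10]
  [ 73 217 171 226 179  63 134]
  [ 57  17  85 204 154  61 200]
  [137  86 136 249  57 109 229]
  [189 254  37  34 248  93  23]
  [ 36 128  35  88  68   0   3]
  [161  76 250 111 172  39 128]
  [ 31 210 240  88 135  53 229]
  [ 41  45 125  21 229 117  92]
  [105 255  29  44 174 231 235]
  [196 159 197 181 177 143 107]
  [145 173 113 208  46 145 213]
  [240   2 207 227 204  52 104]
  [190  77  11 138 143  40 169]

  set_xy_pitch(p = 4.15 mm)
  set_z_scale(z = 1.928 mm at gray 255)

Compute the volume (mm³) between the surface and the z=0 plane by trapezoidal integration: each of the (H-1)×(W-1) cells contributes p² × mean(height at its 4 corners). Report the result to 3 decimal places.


height_mm = gray/255 × 1.928; cell vol = 4.15² × mean(4 corners)
unit = 4.15² × 1.928 / (4×255) = 0.0325539 mm³ per gray-sum
row 0: Σ corner-gray over 6 cells = 3310  → 107.7534
row 1: Σ corner-gray over 6 cells = 3364  → 109.5113
row 2: Σ corner-gray over 6 cells = 3218  → 104.7585
row 3: Σ corner-gray over 6 cells = 2939  → 95.6759
row 4: Σ corner-gray over 6 cells = 3184  → 103.6516
row 5: Σ corner-gray over 6 cells = 2221  → 72.3022
row 6: Σ corner-gray over 6 cells = 2262  → 73.6369
row 7: Σ corner-gray over 6 cells = 3297  → 107.3302
row 8: Σ corner-gray over 6 cells = 2919  → 95.0248
row 9: Σ corner-gray over 6 cells = 3013  → 98.0849
row 10: Σ corner-gray over 6 cells = 3823  → 124.4536
row 11: Σ corner-gray over 6 cells = 3745  → 121.9144
row 12: Σ corner-gray over 6 cells = 3456  → 112.5063
row 13: Σ corner-gray over 6 cells = 2905  → 94.5691
Σ rows: total corner-gray = 43656  → 1421.1731 mm³

1421.173


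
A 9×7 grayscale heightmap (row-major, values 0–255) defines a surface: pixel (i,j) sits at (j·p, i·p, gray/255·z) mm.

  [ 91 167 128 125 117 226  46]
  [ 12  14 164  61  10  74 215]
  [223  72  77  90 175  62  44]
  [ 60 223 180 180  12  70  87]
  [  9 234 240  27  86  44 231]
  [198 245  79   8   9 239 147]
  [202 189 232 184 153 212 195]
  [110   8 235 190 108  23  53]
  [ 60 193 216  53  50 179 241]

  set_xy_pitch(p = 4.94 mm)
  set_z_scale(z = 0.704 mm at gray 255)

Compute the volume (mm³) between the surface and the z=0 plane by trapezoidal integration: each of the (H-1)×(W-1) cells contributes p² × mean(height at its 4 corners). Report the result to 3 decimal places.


height_mm = gray/255 × 0.704; cell vol = 4.94² × mean(4 corners)
unit = 4.94² × 0.704 / (4×255) = 0.0168433 mm³ per gray-sum
row 0: Σ corner-gray over 6 cells = 2536  → 42.7145
row 1: Σ corner-gray over 6 cells = 2092  → 35.2361
row 2: Σ corner-gray over 6 cells = 2696  → 45.4095
row 3: Σ corner-gray over 6 cells = 2979  → 50.1761
row 4: Σ corner-gray over 6 cells = 3007  → 50.6477
row 5: Σ corner-gray over 6 cells = 3842  → 64.7118
row 6: Σ corner-gray over 6 cells = 3628  → 61.1074
row 7: Σ corner-gray over 6 cells = 2974  → 50.0919
Σ rows: total corner-gray = 23754  → 400.0950 mm³

400.095


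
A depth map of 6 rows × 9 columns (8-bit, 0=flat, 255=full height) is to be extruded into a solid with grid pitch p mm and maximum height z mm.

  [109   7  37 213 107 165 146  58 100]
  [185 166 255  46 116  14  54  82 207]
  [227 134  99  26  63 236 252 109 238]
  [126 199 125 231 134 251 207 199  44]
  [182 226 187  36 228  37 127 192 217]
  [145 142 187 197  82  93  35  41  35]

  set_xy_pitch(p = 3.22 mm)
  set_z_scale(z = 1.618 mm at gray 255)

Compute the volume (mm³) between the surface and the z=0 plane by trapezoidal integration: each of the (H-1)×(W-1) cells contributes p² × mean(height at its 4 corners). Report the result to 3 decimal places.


height_mm = gray/255 × 1.618; cell vol = 3.22² × mean(4 corners)
unit = 3.22² × 1.618 / (4×255) = 0.0164471 mm³ per gray-sum
row 0: Σ corner-gray over 8 cells = 3533  → 58.1077
row 1: Σ corner-gray over 8 cells = 4161  → 68.4365
row 2: Σ corner-gray over 8 cells = 5165  → 84.9494
row 3: Σ corner-gray over 8 cells = 5327  → 87.6139
row 4: Σ corner-gray over 8 cells = 4199  → 69.0615
Σ rows: total corner-gray = 22385  → 368.1690 mm³

368.169


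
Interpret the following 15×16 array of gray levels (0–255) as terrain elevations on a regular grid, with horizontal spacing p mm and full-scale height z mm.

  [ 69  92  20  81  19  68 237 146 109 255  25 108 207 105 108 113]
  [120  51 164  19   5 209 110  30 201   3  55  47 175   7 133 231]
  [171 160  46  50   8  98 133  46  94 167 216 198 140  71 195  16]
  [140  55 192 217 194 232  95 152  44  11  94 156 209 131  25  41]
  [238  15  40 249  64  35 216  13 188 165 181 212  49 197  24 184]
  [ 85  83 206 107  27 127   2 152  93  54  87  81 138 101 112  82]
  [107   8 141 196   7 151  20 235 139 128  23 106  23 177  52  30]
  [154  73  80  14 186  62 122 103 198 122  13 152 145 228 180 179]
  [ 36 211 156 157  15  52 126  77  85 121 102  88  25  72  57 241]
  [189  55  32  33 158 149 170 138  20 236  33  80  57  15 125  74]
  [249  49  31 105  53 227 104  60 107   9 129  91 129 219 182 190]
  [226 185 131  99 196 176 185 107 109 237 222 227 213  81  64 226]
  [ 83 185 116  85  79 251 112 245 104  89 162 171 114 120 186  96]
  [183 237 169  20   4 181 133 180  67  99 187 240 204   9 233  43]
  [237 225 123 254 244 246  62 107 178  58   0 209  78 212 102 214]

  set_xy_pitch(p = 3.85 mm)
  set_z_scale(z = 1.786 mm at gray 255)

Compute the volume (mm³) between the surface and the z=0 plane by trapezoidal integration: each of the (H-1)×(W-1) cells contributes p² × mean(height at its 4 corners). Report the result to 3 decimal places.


2584.827

height_mm = gray/255 × 1.786; cell vol = 3.85² × mean(4 corners)
unit = 3.85² × 1.786 / (4×255) = 0.0259539 mm³ per gray-sum
row 0: Σ corner-gray over 15 cells = 6111  → 158.6043
row 1: Σ corner-gray over 15 cells = 6200  → 160.9142
row 2: Σ corner-gray over 15 cells = 7226  → 187.5429
row 3: Σ corner-gray over 15 cells = 7513  → 194.9917
row 4: Σ corner-gray over 15 cells = 6625  → 171.9446
row 5: Σ corner-gray over 15 cells = 5856  → 151.9861
row 6: Σ corner-gray over 15 cells = 6638  → 172.2820
row 7: Σ corner-gray over 15 cells = 6654  → 172.6973
row 8: Σ corner-gray over 15 cells = 5830  → 151.3113
row 9: Σ corner-gray over 15 cells = 6294  → 163.3539
row 10: Σ corner-gray over 15 cells = 8345  → 216.5854
row 11: Σ corner-gray over 15 cells = 9133  → 237.0370
row 12: Σ corner-gray over 15 cells = 8369  → 217.2082
row 13: Σ corner-gray over 15 cells = 8799  → 228.3684
Σ rows: total corner-gray = 99593  → 2584.8274 mm³


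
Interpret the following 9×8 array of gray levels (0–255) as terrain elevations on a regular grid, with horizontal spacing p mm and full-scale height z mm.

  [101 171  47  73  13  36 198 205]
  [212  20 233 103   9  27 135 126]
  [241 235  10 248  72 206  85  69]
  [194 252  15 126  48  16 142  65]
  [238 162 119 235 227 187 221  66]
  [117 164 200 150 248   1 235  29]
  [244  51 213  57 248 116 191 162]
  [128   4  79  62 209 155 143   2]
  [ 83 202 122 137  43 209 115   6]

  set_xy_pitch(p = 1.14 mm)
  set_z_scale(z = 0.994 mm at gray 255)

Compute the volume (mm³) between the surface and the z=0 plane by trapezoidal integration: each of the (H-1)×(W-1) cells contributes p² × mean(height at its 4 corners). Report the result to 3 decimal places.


height_mm = gray/255 × 0.994; cell vol = 1.14² × mean(4 corners)
unit = 1.14² × 0.994 / (4×255) = 0.00126647 mm³ per gray-sum
row 0: Σ corner-gray over 7 cells = 2774  → 3.5132
row 1: Σ corner-gray over 7 cells = 3414  → 4.3237
row 2: Σ corner-gray over 7 cells = 3479  → 4.4061
row 3: Σ corner-gray over 7 cells = 4063  → 5.1457
row 4: Σ corner-gray over 7 cells = 4748  → 6.0132
row 5: Σ corner-gray over 7 cells = 4300  → 5.4458
row 6: Σ corner-gray over 7 cells = 3592  → 4.5492
row 7: Σ corner-gray over 7 cells = 3179  → 4.0261
Σ rows: total corner-gray = 29549  → 37.4230 mm³

37.423


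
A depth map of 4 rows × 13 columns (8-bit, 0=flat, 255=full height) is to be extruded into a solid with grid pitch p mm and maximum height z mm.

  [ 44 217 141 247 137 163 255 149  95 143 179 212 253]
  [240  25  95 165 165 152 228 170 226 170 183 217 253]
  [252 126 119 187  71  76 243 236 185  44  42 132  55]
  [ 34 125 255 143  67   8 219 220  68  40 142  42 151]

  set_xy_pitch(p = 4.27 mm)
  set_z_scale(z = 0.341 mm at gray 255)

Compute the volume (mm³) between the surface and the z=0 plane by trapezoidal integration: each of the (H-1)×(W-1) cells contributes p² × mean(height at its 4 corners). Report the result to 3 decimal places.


height_mm = gray/255 × 0.341; cell vol = 4.27² × mean(4 corners)
unit = 4.27² × 0.341 / (4×255) = 0.00609551 mm³ per gray-sum
row 0: Σ corner-gray over 12 cells = 8258  → 50.3367
row 1: Σ corner-gray over 12 cells = 7314  → 44.5826
row 2: Σ corner-gray over 12 cells = 6072  → 37.0119
Σ rows: total corner-gray = 21644  → 131.9312 mm³

131.931


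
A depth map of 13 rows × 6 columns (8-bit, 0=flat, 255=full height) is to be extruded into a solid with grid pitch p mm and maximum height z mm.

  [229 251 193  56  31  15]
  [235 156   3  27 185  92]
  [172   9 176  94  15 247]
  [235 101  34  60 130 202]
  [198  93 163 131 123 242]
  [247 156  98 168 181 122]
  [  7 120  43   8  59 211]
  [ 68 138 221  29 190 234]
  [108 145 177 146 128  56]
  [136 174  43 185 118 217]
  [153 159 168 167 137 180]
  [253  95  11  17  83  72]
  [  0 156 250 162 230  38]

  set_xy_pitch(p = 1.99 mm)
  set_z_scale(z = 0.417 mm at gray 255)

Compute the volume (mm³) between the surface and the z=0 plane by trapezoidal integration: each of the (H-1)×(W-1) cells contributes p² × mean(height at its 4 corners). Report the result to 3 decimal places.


height_mm = gray/255 × 0.417; cell vol = 1.99² × mean(4 corners)
unit = 1.99² × 0.417 / (4×255) = 0.00161898 mm³ per gray-sum
row 0: Σ corner-gray over 5 cells = 2375  → 3.8451
row 1: Σ corner-gray over 5 cells = 2076  → 3.3610
row 2: Σ corner-gray over 5 cells = 2094  → 3.3901
row 3: Σ corner-gray over 5 cells = 2547  → 4.1235
row 4: Σ corner-gray over 5 cells = 3035  → 4.9136
row 5: Σ corner-gray over 5 cells = 2253  → 3.6476
row 6: Σ corner-gray over 5 cells = 2136  → 3.4581
row 7: Σ corner-gray over 5 cells = 2814  → 4.5558
row 8: Σ corner-gray over 5 cells = 2749  → 4.4506
row 9: Σ corner-gray over 5 cells = 2988  → 4.8375
row 10: Σ corner-gray over 5 cells = 2332  → 3.7755
row 11: Σ corner-gray over 5 cells = 2371  → 3.8386
Σ rows: total corner-gray = 29770  → 48.1971 mm³

48.197


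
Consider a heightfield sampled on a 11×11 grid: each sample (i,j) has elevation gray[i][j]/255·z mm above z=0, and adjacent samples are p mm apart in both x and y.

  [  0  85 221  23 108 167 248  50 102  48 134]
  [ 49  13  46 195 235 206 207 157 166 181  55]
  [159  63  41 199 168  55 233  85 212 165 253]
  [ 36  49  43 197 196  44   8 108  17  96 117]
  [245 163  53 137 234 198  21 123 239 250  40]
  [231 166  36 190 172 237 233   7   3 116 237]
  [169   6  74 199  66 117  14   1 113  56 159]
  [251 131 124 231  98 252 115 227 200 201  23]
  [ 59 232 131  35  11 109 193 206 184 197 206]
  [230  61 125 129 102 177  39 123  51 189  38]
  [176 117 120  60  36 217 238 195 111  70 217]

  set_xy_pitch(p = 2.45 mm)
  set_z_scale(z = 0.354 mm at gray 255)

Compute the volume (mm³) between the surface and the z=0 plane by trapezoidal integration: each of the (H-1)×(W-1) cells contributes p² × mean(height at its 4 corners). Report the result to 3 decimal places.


height_mm = gray/255 × 0.354; cell vol = 2.45² × mean(4 corners)
unit = 2.45² × 0.354 / (4×255) = 0.00208322 mm³ per gray-sum
row 0: Σ corner-gray over 10 cells = 5154  → 10.7369
row 1: Σ corner-gray over 10 cells = 5770  → 12.0202
row 2: Σ corner-gray over 10 cells = 4523  → 9.4224
row 3: Σ corner-gray over 10 cells = 4790  → 9.9786
row 4: Σ corner-gray over 10 cells = 5909  → 12.3098
row 5: Σ corner-gray over 10 cells = 4408  → 9.1828
row 6: Σ corner-gray over 10 cells = 5052  → 10.5244
row 7: Σ corner-gray over 10 cells = 6293  → 13.1097
row 8: Σ corner-gray over 10 cells = 5121  → 10.6682
row 9: Σ corner-gray over 10 cells = 4981  → 10.3765
Σ rows: total corner-gray = 52001  → 108.3296 mm³

108.330


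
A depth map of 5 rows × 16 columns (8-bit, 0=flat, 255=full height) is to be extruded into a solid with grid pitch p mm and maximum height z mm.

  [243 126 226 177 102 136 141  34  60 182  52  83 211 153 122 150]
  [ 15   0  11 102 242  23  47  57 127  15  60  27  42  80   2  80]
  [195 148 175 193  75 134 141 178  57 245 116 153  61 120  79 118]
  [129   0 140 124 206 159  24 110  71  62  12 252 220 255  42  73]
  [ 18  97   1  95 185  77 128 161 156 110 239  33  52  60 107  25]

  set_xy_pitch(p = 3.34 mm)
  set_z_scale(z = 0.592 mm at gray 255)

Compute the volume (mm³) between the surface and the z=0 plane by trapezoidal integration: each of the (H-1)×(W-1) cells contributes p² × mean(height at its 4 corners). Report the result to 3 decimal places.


167.149

height_mm = gray/255 × 0.592; cell vol = 3.34² × mean(4 corners)
unit = 3.34² × 0.592 / (4×255) = 0.00647462 mm³ per gray-sum
row 0: Σ corner-gray over 15 cells = 5768  → 37.3456
row 1: Σ corner-gray over 15 cells = 5828  → 37.7341
row 2: Σ corner-gray over 15 cells = 7619  → 49.3302
row 3: Σ corner-gray over 15 cells = 6601  → 42.7390
Σ rows: total corner-gray = 25816  → 167.1489 mm³


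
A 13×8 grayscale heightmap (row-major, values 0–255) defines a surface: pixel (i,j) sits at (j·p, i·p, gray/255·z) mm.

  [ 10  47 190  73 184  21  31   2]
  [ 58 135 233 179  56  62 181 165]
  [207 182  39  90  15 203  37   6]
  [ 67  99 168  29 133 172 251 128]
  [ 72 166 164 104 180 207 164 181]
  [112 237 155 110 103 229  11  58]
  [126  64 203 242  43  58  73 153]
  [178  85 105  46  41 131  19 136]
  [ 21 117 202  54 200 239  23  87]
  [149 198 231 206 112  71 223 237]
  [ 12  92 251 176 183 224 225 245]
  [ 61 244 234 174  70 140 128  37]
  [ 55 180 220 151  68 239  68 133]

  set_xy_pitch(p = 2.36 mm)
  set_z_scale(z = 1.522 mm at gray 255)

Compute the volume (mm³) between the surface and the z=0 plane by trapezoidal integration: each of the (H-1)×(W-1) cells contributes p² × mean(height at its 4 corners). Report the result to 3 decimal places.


374.148

height_mm = gray/255 × 1.522; cell vol = 2.36² × mean(4 corners)
unit = 2.36² × 1.522 / (4×255) = 0.00831072 mm³ per gray-sum
row 0: Σ corner-gray over 7 cells = 3019  → 25.0901
row 1: Σ corner-gray over 7 cells = 3260  → 27.0929
row 2: Σ corner-gray over 7 cells = 3244  → 26.9600
row 3: Σ corner-gray over 7 cells = 4122  → 34.2568
row 4: Σ corner-gray over 7 cells = 4083  → 33.9327
row 5: Σ corner-gray over 7 cells = 3505  → 29.1291
row 6: Σ corner-gray over 7 cells = 2813  → 23.3780
row 7: Σ corner-gray over 7 cells = 2946  → 24.4834
row 8: Σ corner-gray over 7 cells = 4246  → 35.2873
row 9: Σ corner-gray over 7 cells = 5027  → 41.7780
row 10: Σ corner-gray over 7 cells = 4637  → 38.5368
row 11: Σ corner-gray over 7 cells = 4118  → 34.2235
Σ rows: total corner-gray = 45020  → 374.1485 mm³


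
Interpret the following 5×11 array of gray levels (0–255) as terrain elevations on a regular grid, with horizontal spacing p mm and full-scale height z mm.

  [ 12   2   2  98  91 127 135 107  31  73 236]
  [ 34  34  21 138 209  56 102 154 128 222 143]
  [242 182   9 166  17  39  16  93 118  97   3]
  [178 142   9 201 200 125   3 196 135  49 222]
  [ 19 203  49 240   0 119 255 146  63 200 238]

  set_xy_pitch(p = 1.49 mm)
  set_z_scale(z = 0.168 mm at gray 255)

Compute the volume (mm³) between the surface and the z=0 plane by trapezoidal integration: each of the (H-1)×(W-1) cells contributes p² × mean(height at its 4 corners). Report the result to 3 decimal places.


height_mm = gray/255 × 0.168; cell vol = 1.49² × mean(4 corners)
unit = 1.49² × 0.168 / (4×255) = 0.000365664 mm³ per gray-sum
row 0: Σ corner-gray over 10 cells = 3885  → 1.4206
row 1: Σ corner-gray over 10 cells = 4024  → 1.4714
row 2: Σ corner-gray over 10 cells = 4239  → 1.5500
row 3: Σ corner-gray over 10 cells = 5327  → 1.9479
Σ rows: total corner-gray = 17475  → 6.3900 mm³

6.390


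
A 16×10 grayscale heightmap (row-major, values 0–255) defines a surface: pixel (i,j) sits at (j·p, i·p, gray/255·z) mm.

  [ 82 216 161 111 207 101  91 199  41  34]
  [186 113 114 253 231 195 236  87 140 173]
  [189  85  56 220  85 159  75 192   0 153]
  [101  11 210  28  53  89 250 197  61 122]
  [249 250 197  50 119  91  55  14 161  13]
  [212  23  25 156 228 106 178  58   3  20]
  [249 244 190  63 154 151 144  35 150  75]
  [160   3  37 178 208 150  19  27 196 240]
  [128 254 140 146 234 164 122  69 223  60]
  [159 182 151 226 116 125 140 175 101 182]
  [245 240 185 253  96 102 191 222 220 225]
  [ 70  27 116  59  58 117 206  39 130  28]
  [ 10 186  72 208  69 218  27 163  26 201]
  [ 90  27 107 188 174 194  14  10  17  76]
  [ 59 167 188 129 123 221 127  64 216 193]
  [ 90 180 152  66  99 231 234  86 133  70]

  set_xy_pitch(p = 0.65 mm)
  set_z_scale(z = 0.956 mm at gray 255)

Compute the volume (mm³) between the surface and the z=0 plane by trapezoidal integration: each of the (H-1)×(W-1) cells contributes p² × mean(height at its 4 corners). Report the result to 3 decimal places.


28.074

height_mm = gray/255 × 0.956; cell vol = 0.65² × mean(4 corners)
unit = 0.65² × 0.956 / (4×255) = 0.00039599 mm³ per gray-sum
row 0: Σ corner-gray over 9 cells = 5467  → 2.1649
row 1: Σ corner-gray over 9 cells = 5183  → 2.0524
row 2: Σ corner-gray over 9 cells = 4107  → 1.6263
row 3: Σ corner-gray over 9 cells = 4157  → 1.6461
row 4: Σ corner-gray over 9 cells = 3922  → 1.5531
row 5: Σ corner-gray over 9 cells = 4372  → 1.7313
row 6: Σ corner-gray over 9 cells = 4622  → 1.8303
row 7: Σ corner-gray over 9 cells = 4928  → 1.9514
row 8: Σ corner-gray over 9 cells = 5665  → 2.2433
row 9: Σ corner-gray over 9 cells = 6261  → 2.4793
row 10: Σ corner-gray over 9 cells = 5090  → 2.0156
row 11: Σ corner-gray over 9 cells = 3751  → 1.4854
row 12: Σ corner-gray over 9 cells = 3777  → 1.4957
row 13: Σ corner-gray over 9 cells = 4350  → 1.7226
row 14: Σ corner-gray over 9 cells = 5244  → 2.0766
Σ rows: total corner-gray = 70896  → 28.0741 mm³


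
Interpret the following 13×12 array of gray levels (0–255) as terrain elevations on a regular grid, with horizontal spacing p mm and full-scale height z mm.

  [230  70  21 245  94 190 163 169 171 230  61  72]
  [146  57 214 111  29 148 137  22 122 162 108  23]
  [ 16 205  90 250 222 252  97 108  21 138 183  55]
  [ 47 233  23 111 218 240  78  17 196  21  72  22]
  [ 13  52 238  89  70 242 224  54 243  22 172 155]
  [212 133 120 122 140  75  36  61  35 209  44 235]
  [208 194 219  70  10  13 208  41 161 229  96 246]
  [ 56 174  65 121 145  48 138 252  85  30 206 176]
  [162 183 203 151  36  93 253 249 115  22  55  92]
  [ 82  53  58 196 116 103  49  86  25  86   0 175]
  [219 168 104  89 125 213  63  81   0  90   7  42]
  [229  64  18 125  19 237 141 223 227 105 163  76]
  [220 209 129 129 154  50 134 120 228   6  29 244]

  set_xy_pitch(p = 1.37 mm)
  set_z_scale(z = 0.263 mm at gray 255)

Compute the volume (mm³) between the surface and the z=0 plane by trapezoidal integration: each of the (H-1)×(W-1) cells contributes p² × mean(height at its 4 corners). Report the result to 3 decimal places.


height_mm = gray/255 × 0.263; cell vol = 1.37² × mean(4 corners)
unit = 1.37² × 0.263 / (4×255) = 0.000483946 mm³ per gray-sum
row 0: Σ corner-gray over 11 cells = 5519  → 2.6709
row 1: Σ corner-gray over 11 cells = 5592  → 2.7062
row 2: Σ corner-gray over 11 cells = 5690  → 2.7537
row 3: Σ corner-gray over 11 cells = 5467  → 2.6457
row 4: Σ corner-gray over 11 cells = 5377  → 2.6022
row 5: Σ corner-gray over 11 cells = 5333  → 2.5809
row 6: Σ corner-gray over 11 cells = 5696  → 2.7566
row 7: Σ corner-gray over 11 cells = 5734  → 2.7749
row 8: Σ corner-gray over 11 cells = 4775  → 2.3108
row 9: Σ corner-gray over 11 cells = 3942  → 1.9077
row 10: Σ corner-gray over 11 cells = 5090  → 2.4633
row 11: Σ corner-gray over 11 cells = 5789  → 2.8016
Σ rows: total corner-gray = 64004  → 30.9745 mm³

30.974


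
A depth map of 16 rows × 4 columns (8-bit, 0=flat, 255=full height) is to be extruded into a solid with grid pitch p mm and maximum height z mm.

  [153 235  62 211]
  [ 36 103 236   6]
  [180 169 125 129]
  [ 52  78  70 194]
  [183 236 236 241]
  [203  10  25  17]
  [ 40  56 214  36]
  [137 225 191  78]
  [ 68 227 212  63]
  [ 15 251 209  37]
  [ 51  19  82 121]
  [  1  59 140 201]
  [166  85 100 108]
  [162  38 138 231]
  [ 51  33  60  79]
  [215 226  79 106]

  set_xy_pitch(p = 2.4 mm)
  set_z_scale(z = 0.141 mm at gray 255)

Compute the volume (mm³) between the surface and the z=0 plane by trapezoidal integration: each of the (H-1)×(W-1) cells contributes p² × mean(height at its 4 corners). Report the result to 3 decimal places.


height_mm = gray/255 × 0.141; cell vol = 2.4² × mean(4 corners)
unit = 2.4² × 0.141 / (4×255) = 0.000796235 mm³ per gray-sum
row 0: Σ corner-gray over 3 cells = 1678  → 1.3361
row 1: Σ corner-gray over 3 cells = 1617  → 1.2875
row 2: Σ corner-gray over 3 cells = 1439  → 1.1458
row 3: Σ corner-gray over 3 cells = 1910  → 1.5208
row 4: Σ corner-gray over 3 cells = 1658  → 1.3202
row 5: Σ corner-gray over 3 cells = 906  → 0.7214
row 6: Σ corner-gray over 3 cells = 1663  → 1.3241
row 7: Σ corner-gray over 3 cells = 2056  → 1.6371
row 8: Σ corner-gray over 3 cells = 1981  → 1.5773
row 9: Σ corner-gray over 3 cells = 1346  → 1.0717
row 10: Σ corner-gray over 3 cells = 974  → 0.7755
row 11: Σ corner-gray over 3 cells = 1244  → 0.9905
row 12: Σ corner-gray over 3 cells = 1389  → 1.1060
row 13: Σ corner-gray over 3 cells = 1061  → 0.8448
row 14: Σ corner-gray over 3 cells = 1247  → 0.9929
Σ rows: total corner-gray = 22169  → 17.6517 mm³

17.652


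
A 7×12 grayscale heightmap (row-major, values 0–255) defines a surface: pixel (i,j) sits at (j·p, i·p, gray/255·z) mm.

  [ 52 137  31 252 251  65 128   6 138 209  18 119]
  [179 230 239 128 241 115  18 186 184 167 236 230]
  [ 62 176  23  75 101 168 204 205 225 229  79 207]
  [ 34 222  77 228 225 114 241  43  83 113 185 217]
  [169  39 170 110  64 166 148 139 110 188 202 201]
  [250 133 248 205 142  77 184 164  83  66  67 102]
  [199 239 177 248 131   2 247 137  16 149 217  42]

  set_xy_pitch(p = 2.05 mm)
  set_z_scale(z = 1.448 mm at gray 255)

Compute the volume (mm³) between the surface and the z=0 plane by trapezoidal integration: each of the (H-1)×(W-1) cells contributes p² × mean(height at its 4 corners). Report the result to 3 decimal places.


233.684

height_mm = gray/255 × 1.448; cell vol = 2.05² × mean(4 corners)
unit = 2.05² × 1.448 / (4×255) = 0.0059659 mm³ per gray-sum
row 0: Σ corner-gray over 11 cells = 6538  → 39.0051
row 1: Σ corner-gray over 11 cells = 7136  → 42.5727
row 2: Σ corner-gray over 11 cells = 6552  → 39.0886
row 3: Σ corner-gray over 11 cells = 6355  → 37.9133
row 4: Σ corner-gray over 11 cells = 6132  → 36.5829
row 5: Σ corner-gray over 11 cells = 6457  → 38.5218
Σ rows: total corner-gray = 39170  → 233.6844 mm³


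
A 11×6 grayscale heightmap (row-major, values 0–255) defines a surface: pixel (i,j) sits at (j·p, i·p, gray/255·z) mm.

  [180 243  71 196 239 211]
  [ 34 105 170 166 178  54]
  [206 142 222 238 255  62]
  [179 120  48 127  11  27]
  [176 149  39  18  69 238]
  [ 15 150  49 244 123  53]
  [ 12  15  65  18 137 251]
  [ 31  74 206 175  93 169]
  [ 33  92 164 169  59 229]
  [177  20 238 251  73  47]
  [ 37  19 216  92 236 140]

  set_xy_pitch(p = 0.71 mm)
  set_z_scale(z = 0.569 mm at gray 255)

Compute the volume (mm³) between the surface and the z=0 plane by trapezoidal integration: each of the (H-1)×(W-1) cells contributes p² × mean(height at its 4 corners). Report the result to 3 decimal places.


height_mm = gray/255 × 0.569; cell vol = 0.71² × mean(4 corners)
unit = 0.71² × 0.569 / (4×255) = 0.000281209 mm³ per gray-sum
row 0: Σ corner-gray over 5 cells = 3215  → 0.9041
row 1: Σ corner-gray over 5 cells = 3308  → 0.9302
row 2: Σ corner-gray over 5 cells = 2800  → 0.7874
row 3: Σ corner-gray over 5 cells = 1782  → 0.5011
row 4: Σ corner-gray over 5 cells = 2164  → 0.6085
row 5: Σ corner-gray over 5 cells = 1933  → 0.5436
row 6: Σ corner-gray over 5 cells = 2029  → 0.5706
row 7: Σ corner-gray over 5 cells = 2526  → 0.7103
row 8: Σ corner-gray over 5 cells = 2618  → 0.7362
row 9: Σ corner-gray over 5 cells = 2691  → 0.7567
Σ rows: total corner-gray = 25066  → 7.0488 mm³

7.049


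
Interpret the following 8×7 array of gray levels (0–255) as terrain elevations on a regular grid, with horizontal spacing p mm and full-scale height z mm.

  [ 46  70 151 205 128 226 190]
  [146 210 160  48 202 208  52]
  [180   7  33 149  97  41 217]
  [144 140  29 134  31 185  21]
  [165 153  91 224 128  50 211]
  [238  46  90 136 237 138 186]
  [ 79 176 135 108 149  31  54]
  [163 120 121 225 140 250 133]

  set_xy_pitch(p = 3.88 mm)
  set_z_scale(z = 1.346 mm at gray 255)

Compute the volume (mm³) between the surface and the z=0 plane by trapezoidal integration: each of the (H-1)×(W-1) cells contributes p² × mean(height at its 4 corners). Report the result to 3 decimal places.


height_mm = gray/255 × 1.346; cell vol = 3.88² × mean(4 corners)
unit = 3.88² × 1.346 / (4×255) = 0.0198659 mm³ per gray-sum
row 0: Σ corner-gray over 6 cells = 3650  → 72.5106
row 1: Σ corner-gray over 6 cells = 2905  → 57.7105
row 2: Σ corner-gray over 6 cells = 2254  → 44.7777
row 3: Σ corner-gray over 6 cells = 2871  → 57.0350
row 4: Σ corner-gray over 6 cells = 3386  → 67.2660
row 5: Σ corner-gray over 6 cells = 3049  → 60.5711
row 6: Σ corner-gray over 6 cells = 3339  → 66.3323
Σ rows: total corner-gray = 21454  → 426.2031 mm³

426.203


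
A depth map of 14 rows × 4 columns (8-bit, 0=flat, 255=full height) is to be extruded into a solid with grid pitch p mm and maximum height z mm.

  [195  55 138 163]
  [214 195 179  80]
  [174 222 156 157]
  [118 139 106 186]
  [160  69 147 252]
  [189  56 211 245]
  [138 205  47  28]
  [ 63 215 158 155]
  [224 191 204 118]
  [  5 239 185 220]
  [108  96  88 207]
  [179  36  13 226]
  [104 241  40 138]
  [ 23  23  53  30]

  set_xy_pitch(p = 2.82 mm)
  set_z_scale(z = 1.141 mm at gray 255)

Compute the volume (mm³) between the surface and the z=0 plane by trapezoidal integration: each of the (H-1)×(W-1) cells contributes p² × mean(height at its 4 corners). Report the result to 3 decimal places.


height_mm = gray/255 × 1.141; cell vol = 2.82² × mean(4 corners)
unit = 2.82² × 1.141 / (4×255) = 0.00889577 mm³ per gray-sum
row 0: Σ corner-gray over 3 cells = 1786  → 15.8879
row 1: Σ corner-gray over 3 cells = 2129  → 18.9391
row 2: Σ corner-gray over 3 cells = 1881  → 16.7329
row 3: Σ corner-gray over 3 cells = 1638  → 14.5713
row 4: Σ corner-gray over 3 cells = 1812  → 16.1191
row 5: Σ corner-gray over 3 cells = 1638  → 14.5713
row 6: Σ corner-gray over 3 cells = 1634  → 14.5357
row 7: Σ corner-gray over 3 cells = 2096  → 18.6455
row 8: Σ corner-gray over 3 cells = 2205  → 19.6152
row 9: Σ corner-gray over 3 cells = 1756  → 15.6210
row 10: Σ corner-gray over 3 cells = 1186  → 10.5504
row 11: Σ corner-gray over 3 cells = 1307  → 11.6268
row 12: Σ corner-gray over 3 cells = 1009  → 8.9758
Σ rows: total corner-gray = 22077  → 196.3920 mm³

196.392


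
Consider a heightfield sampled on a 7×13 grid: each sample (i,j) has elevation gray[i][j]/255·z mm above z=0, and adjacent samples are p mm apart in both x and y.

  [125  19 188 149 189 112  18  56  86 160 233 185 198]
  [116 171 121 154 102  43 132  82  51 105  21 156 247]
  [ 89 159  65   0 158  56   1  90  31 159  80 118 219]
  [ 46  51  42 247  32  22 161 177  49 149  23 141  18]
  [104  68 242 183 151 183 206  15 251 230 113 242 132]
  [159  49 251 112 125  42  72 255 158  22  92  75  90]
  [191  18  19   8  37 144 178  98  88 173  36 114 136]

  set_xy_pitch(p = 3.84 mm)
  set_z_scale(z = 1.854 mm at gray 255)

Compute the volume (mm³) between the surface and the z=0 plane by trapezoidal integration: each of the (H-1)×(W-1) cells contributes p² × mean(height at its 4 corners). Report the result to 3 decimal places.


height_mm = gray/255 × 1.854; cell vol = 3.84² × mean(4 corners)
unit = 3.84² × 1.854 / (4×255) = 0.0268023 mm³ per gray-sum
row 0: Σ corner-gray over 12 cells = 5752  → 154.1668
row 1: Σ corner-gray over 12 cells = 4781  → 128.1418
row 2: Σ corner-gray over 12 cells = 4394  → 117.7693
row 3: Σ corner-gray over 12 cells = 6256  → 167.6752
row 4: Σ corner-gray over 12 cells = 6759  → 181.1567
row 5: Σ corner-gray over 12 cells = 4908  → 131.5457
Σ rows: total corner-gray = 32850  → 880.4554 mm³

880.455


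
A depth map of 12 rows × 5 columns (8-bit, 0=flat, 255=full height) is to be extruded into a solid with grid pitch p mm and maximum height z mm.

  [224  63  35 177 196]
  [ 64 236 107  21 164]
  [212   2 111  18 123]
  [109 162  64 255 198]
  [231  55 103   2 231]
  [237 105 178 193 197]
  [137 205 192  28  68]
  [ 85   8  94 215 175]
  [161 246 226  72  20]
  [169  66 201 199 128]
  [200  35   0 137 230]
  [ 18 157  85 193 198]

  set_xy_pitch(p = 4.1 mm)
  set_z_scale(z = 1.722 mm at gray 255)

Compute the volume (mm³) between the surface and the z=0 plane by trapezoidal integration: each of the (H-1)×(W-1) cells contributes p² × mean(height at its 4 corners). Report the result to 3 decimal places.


637.908

height_mm = gray/255 × 1.722; cell vol = 4.1² × mean(4 corners)
unit = 4.1² × 1.722 / (4×255) = 0.0283792 mm³ per gray-sum
row 0: Σ corner-gray over 4 cells = 1926  → 54.6584
row 1: Σ corner-gray over 4 cells = 1553  → 44.0730
row 2: Σ corner-gray over 4 cells = 1866  → 52.9557
row 3: Σ corner-gray over 4 cells = 2051  → 58.2058
row 4: Σ corner-gray over 4 cells = 2168  → 61.5262
row 5: Σ corner-gray over 4 cells = 2441  → 69.2737
row 6: Σ corner-gray over 4 cells = 1949  → 55.3111
row 7: Σ corner-gray over 4 cells = 2163  → 61.3843
row 8: Σ corner-gray over 4 cells = 2498  → 70.8913
row 9: Σ corner-gray over 4 cells = 2003  → 56.8436
row 10: Σ corner-gray over 4 cells = 1860  → 52.7854
Σ rows: total corner-gray = 22478  → 637.9085 mm³


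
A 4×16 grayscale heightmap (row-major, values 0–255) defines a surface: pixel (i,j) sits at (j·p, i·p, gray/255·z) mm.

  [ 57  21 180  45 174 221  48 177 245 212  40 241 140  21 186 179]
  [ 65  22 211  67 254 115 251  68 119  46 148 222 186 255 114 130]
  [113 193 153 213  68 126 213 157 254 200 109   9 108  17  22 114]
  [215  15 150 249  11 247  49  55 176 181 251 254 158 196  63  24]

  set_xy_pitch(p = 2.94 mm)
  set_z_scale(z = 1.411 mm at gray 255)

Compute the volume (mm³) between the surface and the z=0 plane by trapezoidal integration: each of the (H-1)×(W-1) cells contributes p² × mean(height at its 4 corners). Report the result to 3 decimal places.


299.056

height_mm = gray/255 × 1.411; cell vol = 2.94² × mean(4 corners)
unit = 2.94² × 1.411 / (4×255) = 0.011957 mm³ per gray-sum
row 0: Σ corner-gray over 15 cells = 8489  → 101.5028
row 1: Σ corner-gray over 15 cells = 8262  → 98.7886
row 2: Σ corner-gray over 15 cells = 8260  → 98.7647
Σ rows: total corner-gray = 25011  → 299.0560 mm³


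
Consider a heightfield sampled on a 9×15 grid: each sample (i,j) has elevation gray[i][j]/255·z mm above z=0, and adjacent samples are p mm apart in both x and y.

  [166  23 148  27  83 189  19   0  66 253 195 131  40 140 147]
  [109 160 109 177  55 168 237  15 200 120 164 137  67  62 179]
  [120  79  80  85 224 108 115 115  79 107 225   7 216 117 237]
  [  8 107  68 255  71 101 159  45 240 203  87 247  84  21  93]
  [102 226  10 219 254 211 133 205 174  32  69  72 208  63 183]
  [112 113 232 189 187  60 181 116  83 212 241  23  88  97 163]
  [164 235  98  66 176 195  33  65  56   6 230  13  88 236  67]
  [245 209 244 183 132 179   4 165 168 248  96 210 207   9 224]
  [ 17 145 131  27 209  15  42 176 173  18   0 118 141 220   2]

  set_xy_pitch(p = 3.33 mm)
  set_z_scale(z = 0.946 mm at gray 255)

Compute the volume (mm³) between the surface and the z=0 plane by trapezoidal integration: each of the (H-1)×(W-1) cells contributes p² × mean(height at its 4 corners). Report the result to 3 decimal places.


601.247

height_mm = gray/255 × 0.946; cell vol = 3.33² × mean(4 corners)
unit = 3.33² × 0.946 / (4×255) = 0.0102844 mm³ per gray-sum
row 0: Σ corner-gray over 14 cells = 6571  → 67.5789
row 1: Σ corner-gray over 14 cells = 7101  → 73.0296
row 2: Σ corner-gray over 14 cells = 6948  → 71.4561
row 3: Σ corner-gray over 14 cells = 7514  → 77.2771
row 4: Σ corner-gray over 14 cells = 7956  → 81.8228
row 5: Σ corner-gray over 14 cells = 7144  → 73.4718
row 6: Σ corner-gray over 14 cells = 7802  → 80.2390
row 7: Σ corner-gray over 14 cells = 7426  → 76.3720
Σ rows: total corner-gray = 58462  → 601.2472 mm³
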